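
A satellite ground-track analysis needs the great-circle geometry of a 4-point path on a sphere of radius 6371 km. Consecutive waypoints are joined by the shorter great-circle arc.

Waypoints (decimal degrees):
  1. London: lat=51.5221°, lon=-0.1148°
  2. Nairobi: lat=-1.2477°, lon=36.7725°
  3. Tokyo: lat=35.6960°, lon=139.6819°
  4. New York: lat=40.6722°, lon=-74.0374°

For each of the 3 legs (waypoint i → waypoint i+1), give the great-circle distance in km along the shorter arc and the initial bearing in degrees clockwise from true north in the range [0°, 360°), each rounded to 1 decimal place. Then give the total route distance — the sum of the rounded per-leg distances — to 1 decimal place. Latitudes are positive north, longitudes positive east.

Leg 1: φ1=0.8992303, φ2=-0.0217765, Δφ=-0.9210068, Δλ=0.6438048 rad; a=sin²(Δφ/2)+cosφ1·cosφ2·sin²(Δλ/2)=0.2597537764; c=2·atan2(√a, √(1-a))=1.069580187; dist=6371·c=6814.295 ≈ 6814.3 km; running total=6814.3 km
Leg 1 bearing: y=sinΔλ·cosφ2=0.60010064, x=cosφ1·sinφ2-sinφ1·cosφ2·cosΔλ=-0.63953595; θ=atan2(y, x)=136.8221° ≈ 136.8°
Leg 2: φ1=-0.0217765, φ2=0.6230127, Δφ=0.6447892, Δλ=1.7961079 rad; a=sin²(Δφ/2)+cosφ1·cosφ2·sin²(Δλ/2)=0.5970494606; c=2·atan2(√a, √(1-a))=1.766135145; dist=6371·c=11252.047 ≈ 11252.0 km; running total=18066.3 km
Leg 2 bearing: y=sinΔλ·cosφ2=0.79159746, x=cosφ1·sinφ2-sinφ1·cosφ2·cosΔλ=0.57939543; θ=atan2(y, x)=53.7984° ≈ 53.8°
Leg 3: φ1=0.6230127, φ2=0.7098638, Δφ=0.0868511, Δλ=-3.7301055 rad; a=sin²(Δφ/2)+cosφ1·cosφ2·sin²(Δλ/2)=0.5660287417; c=2·atan2(√a, √(1-a))=1.703240683; dist=6371·c=10851.346 ≈ 10851.3 km; running total=28917.6 km
Leg 3 bearing: y=sinΔλ·cosφ2=0.42103464, x=cosφ1·sinφ2-sinφ1·cosφ2·cosΔλ=0.89737988; θ=atan2(y, x)=25.1351° ≈ 25.1°

Leg 1: dist=6814.3 km, bearing=136.8°
Leg 2: dist=11252.0 km, bearing=53.8°
Leg 3: dist=10851.3 km, bearing=25.1°
Total: 28917.6 km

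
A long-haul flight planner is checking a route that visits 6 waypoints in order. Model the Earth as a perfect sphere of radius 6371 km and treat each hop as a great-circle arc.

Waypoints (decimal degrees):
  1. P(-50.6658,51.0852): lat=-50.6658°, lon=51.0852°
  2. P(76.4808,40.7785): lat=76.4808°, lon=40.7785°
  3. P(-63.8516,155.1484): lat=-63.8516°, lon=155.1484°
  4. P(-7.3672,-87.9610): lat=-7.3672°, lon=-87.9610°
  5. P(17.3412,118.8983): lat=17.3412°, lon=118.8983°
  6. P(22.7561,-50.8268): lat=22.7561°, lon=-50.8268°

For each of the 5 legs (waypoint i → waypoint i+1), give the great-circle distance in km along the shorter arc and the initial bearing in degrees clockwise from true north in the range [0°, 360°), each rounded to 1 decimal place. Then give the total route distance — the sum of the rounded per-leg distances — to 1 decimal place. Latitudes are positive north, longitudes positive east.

Leg 1: φ1=-0.8842850, φ2=1.3348418, Δφ=2.2191268, Δλ=-0.1798859 rad; a=sin²(Δφ/2)+cosφ1·cosφ2·sin²(Δλ/2)=0.8031237010; c=2·atan2(√a, √(1-a))=2.222129772; dist=6371·c=14157.189 ≈ 14157.2 km; running total=14157.2 km
Leg 1 bearing: y=sinΔλ·cosφ2=-0.04182570, x=cosφ1·sinφ2-sinφ1·cosφ2·cosΔλ=0.79417548; θ=atan2(y, x)=-3.0147° <0 so +360° → 356.9853° ≈ 357.0°
Leg 2: φ1=1.3348418, φ2=-1.1144207, Δφ=-2.4492624, Δλ=1.9961313 rad; a=sin²(Δφ/2)+cosφ1·cosφ2·sin²(Δλ/2)=0.9576463865; c=2·atan2(√a, √(1-a))=2.727030512; dist=6371·c=17373.911 ≈ 17373.9 km; running total=31531.1 km
Leg 2 bearing: y=sinΔλ·cosφ2=0.40143170, x=cosφ1·sinφ2-sinφ1·cosφ2·cosΔλ=-0.03304134; θ=atan2(y, x)=94.7053° ≈ 94.7°
Leg 3: φ1=-1.1144207, φ2=-0.1285819, Δφ=0.9858388, Δλ=-4.2430595 rad; a=sin²(Δφ/2)+cosφ1·cosφ2·sin²(Δλ/2)=0.5412862409; c=2·atan2(√a, √(1-a))=1.653462931; dist=6371·c=10534.212 ≈ 10534.2 km; running total=42065.3 km
Leg 3 bearing: y=sinΔλ·cosφ2=0.88450910, x=cosφ1·sinφ2-sinφ1·cosφ2·cosΔλ=-0.45915731; θ=atan2(y, x)=117.4343° ≈ 117.4°
Leg 4: φ1=-0.1285819, φ2=0.3026610, Δφ=0.4312429, Δλ=3.6103759 rad; a=sin²(Δφ/2)+cosφ1·cosφ2·sin²(Δλ/2)=0.9413794052; c=2·atan2(√a, √(1-a))=2.652498498; dist=6371·c=16899.068 ≈ 16899.1 km; running total=58964.4 km
Leg 4 bearing: y=sinΔλ·cosφ2=-0.43126526, x=cosφ1·sinφ2-sinφ1·cosφ2·cosΔλ=0.18640589; θ=atan2(y, x)=-66.6245° <0 so +360° → 293.3755° ≈ 293.4°
Leg 5: φ1=0.3026610, φ2=0.3971689, Δφ=0.0945078, Δλ=-2.9622618 rad; a=sin²(Δφ/2)+cosφ1·cosφ2·sin²(Δλ/2)=0.8754177555; c=2·atan2(√a, √(1-a))=2.420122486; dist=6371·c=15418.600 ≈ 15418.6 km; running total=74383.0 km
Leg 5 bearing: y=sinΔλ·cosφ2=-0.16448673, x=cosφ1·sinφ2-sinφ1·cosφ2·cosΔλ=0.63967973; θ=atan2(y, x)=-14.4206° <0 so +360° → 345.5794° ≈ 345.6°

Leg 1: dist=14157.2 km, bearing=357.0°
Leg 2: dist=17373.9 km, bearing=94.7°
Leg 3: dist=10534.2 km, bearing=117.4°
Leg 4: dist=16899.1 km, bearing=293.4°
Leg 5: dist=15418.6 km, bearing=345.6°
Total: 74383.0 km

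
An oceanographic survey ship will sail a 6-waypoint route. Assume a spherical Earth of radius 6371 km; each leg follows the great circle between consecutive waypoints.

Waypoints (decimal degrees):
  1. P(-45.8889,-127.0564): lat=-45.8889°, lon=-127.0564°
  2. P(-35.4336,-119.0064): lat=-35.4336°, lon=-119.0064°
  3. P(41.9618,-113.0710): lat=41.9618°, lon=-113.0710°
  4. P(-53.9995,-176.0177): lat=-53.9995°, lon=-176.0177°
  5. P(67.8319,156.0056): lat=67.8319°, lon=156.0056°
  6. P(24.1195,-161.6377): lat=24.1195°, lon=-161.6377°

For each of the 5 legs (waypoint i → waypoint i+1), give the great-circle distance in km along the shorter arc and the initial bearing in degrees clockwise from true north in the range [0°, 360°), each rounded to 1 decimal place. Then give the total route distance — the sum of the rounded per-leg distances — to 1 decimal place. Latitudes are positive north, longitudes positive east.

Leg 1: φ1=-0.8009124, φ2=-0.6184330, Δφ=0.1824794, Δλ=0.1404990 rad; a=sin²(Δφ/2)+cosφ1·cosφ2·sin²(Δλ/2)=0.0110958138; c=2·atan2(√a, √(1-a))=0.211064894; dist=6371·c=1344.694 ≈ 1344.7 km; running total=1344.7 km
Leg 1 bearing: y=sinΔλ·cosφ2=0.11410064, x=cosφ1·sinφ2-sinφ1·cosφ2·cosΔλ=0.17570382; θ=atan2(y, x)=32.9994° ≈ 33.0°
Leg 2: φ1=-0.6184330, φ2=0.7323716, Δφ=1.3508046, Δλ=0.1035923 rad; a=sin²(Δφ/2)+cosφ1·cosφ2·sin²(Δλ/2)=0.3925131997; c=2·atan2(√a, √(1-a))=1.354131528; dist=6371·c=8627.172 ≈ 8627.2 km; running total=9971.9 km
Leg 2 bearing: y=sinΔλ·cosφ2=0.07689256, x=cosφ1·sinφ2-sinφ1·cosφ2·cosΔλ=0.97358815; θ=atan2(y, x)=4.5158° ≈ 4.5°
Leg 3: φ1=0.7323716, φ2=-0.9424691, Δφ=-1.6748406, Δλ=-1.0986272 rad; a=sin²(Δφ/2)+cosφ1·cosφ2·sin²(Δλ/2)=0.6710713339; c=2·atan2(√a, √(1-a))=1.919992568; dist=6371·c=12232.273 ≈ 12232.3 km; running total=22204.2 km
Leg 3 bearing: y=sinΔλ·cosφ2=-0.52347832, x=cosφ1·sinφ2-sinφ1·cosφ2·cosΔλ=-0.78032612; θ=atan2(y, x)=-146.1445° <0 so +360° → 213.8555° ≈ 213.9°
Leg 4: φ1=-0.9424691, φ2=1.1838900, Δφ=2.1263591, Δλ=5.7948998 rad; a=sin²(Δφ/2)+cosφ1·cosφ2·sin²(Δλ/2)=0.7766700404; c=2·atan2(√a, √(1-a))=2.157165164; dist=6371·c=13743.299 ≈ 13743.3 km; running total=35947.5 km
Leg 4 bearing: y=sinΔλ·cosφ2=-0.17700797, x=cosφ1·sinφ2-sinφ1·cosφ2·cosΔλ=0.81393055; θ=atan2(y, x)=-12.2692° <0 so +360° → 347.7308° ≈ 347.7°
Leg 5: φ1=1.1838900, φ2=0.4209647, Δφ=-0.7629253, Δλ=-5.5439214 rad; a=sin²(Δφ/2)+cosφ1·cosφ2·sin²(Δλ/2)=0.1835392422; c=2·atan2(√a, √(1-a))=0.885475394; dist=6371·c=5641.364 ≈ 5641.4 km; running total=41588.9 km
Leg 5 bearing: y=sinΔλ·cosφ2=0.61492300, x=cosφ1·sinφ2-sinφ1·cosφ2·cosΔλ=-0.47040415; θ=atan2(y, x)=127.4153° ≈ 127.4°

Leg 1: dist=1344.7 km, bearing=33.0°
Leg 2: dist=8627.2 km, bearing=4.5°
Leg 3: dist=12232.3 km, bearing=213.9°
Leg 4: dist=13743.3 km, bearing=347.7°
Leg 5: dist=5641.4 km, bearing=127.4°
Total: 41588.9 km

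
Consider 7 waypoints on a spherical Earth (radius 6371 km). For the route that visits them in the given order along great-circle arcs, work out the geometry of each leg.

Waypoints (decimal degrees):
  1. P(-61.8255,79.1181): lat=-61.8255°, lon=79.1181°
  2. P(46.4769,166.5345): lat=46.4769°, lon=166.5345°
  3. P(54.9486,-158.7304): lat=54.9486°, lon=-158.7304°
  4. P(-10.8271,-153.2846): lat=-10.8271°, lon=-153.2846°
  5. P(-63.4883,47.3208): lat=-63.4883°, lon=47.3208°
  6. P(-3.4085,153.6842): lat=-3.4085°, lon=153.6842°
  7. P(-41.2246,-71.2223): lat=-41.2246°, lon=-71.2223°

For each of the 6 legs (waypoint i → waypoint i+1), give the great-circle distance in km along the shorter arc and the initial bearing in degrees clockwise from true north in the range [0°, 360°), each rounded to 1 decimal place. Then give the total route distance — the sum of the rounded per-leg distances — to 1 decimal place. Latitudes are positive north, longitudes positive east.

Leg 1: φ1=-1.0790585, φ2=0.8111749, Δφ=1.8902335, Δλ=1.5257040 rad; a=sin²(Δφ/2)+cosφ1·cosφ2·sin²(Δλ/2)=0.8122629555; c=2·atan2(√a, √(1-a))=2.245320687; dist=6371·c=14304.938 ≈ 14304.9 km; running total=14304.9 km
Leg 1 bearing: y=sinΔλ·cosφ2=0.68794697, x=cosφ1·sinφ2-sinφ1·cosφ2·cosΔλ=0.36972470; θ=atan2(y, x)=61.7450° ≈ 61.7°
Leg 2: φ1=0.8111749, φ2=0.9590340, Δφ=0.1478591, Δλ=-5.6769434 rad; a=sin²(Δφ/2)+cosφ1·cosφ2·sin²(Δλ/2)=0.0406954200; c=2·atan2(√a, √(1-a))=0.406249989; dist=6371·c=2588.219 ≈ 2588.2 km; running total=16893.1 km
Leg 2 bearing: y=sinΔλ·cosφ2=0.32723272, x=cosφ1·sinφ2-sinφ1·cosφ2·cosΔλ=0.22153094; θ=atan2(y, x)=55.9027° ≈ 55.9°
Leg 3: φ1=0.9590340, φ2=-0.1889685, Δφ=-1.1480025, Δλ=0.0950471 rad; a=sin²(Δφ/2)+cosφ1·cosφ2·sin²(Δλ/2)=0.2961181066; c=2·atan2(√a, √(1-a))=1.150792676; dist=6371·c=7331.700 ≈ 7331.7 km; running total=24224.8 km
Leg 3 bearing: y=sinΔλ·cosφ2=0.09321466, x=cosφ1·sinφ2-sinφ1·cosφ2·cosΔλ=-0.90831697; θ=atan2(y, x)=174.1406° ≈ 174.1°
Leg 4: φ1=-0.1889685, φ2=-1.1080799, Δφ=-0.9191113, Δλ=3.5012247 rad; a=sin²(Δφ/2)+cosφ1·cosφ2·sin²(Δλ/2)=0.6211467246; c=2·atan2(√a, √(1-a))=1.815525369; dist=6371·c=11566.712 ≈ 11566.7 km; running total=35791.5 km
Leg 4 bearing: y=sinΔλ·cosφ2=-0.15709465, x=cosφ1·sinφ2-sinφ1·cosφ2·cosΔλ=-0.95740021; θ=atan2(y, x)=-170.6817° <0 so +360° → 189.3183° ≈ 189.3°
Leg 5: φ1=-1.1080799, φ2=-0.0594895, Δφ=1.0485903, Δλ=1.8563915 rad; a=sin²(Δφ/2)+cosφ1·cosφ2·sin²(Δλ/2)=0.5361666392; c=2·atan2(√a, √(1-a))=1.643192830; dist=6371·c=10468.782 ≈ 10468.8 km; running total=46260.3 km
Leg 5 bearing: y=sinΔλ·cosφ2=0.95779681, x=cosφ1·sinφ2-sinφ1·cosφ2·cosΔλ=-0.27819628; θ=atan2(y, x)=106.1962° ≈ 106.2°
Leg 6: φ1=-0.0594895, φ2=-0.7195050, Δφ=-0.6600155, Δλ=-3.9253589 rad; a=sin²(Δφ/2)+cosφ1·cosφ2·sin²(Δλ/2)=0.7462906350; c=2·atan2(√a, √(1-a))=2.085849667; dist=6371·c=13288.948 ≈ 13288.9 km; running total=59549.2 km
Leg 6 bearing: y=sinΔλ·cosφ2=0.53096905, x=cosφ1·sinφ2-sinφ1·cosφ2·cosΔλ=-0.68951835; θ=atan2(y, x)=142.4016° ≈ 142.4°

Leg 1: dist=14304.9 km, bearing=61.7°
Leg 2: dist=2588.2 km, bearing=55.9°
Leg 3: dist=7331.7 km, bearing=174.1°
Leg 4: dist=11566.7 km, bearing=189.3°
Leg 5: dist=10468.8 km, bearing=106.2°
Leg 6: dist=13288.9 km, bearing=142.4°
Total: 59549.2 km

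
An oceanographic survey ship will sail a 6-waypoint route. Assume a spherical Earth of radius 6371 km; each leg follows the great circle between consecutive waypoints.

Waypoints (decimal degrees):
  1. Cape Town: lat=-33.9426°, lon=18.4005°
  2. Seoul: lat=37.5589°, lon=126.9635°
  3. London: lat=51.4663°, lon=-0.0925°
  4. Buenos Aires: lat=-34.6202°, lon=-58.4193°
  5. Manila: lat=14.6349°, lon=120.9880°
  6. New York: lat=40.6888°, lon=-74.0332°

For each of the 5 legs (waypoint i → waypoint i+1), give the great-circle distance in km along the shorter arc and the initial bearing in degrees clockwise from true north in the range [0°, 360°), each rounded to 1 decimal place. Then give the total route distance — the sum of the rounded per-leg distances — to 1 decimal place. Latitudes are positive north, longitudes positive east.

Leg 1: φ1=-0.5924101, φ2=0.6555265, Δφ=1.2479366, Δλ=1.8947818 rad; a=sin²(Δφ/2)+cosφ1·cosφ2·sin²(Δλ/2)=0.7748618642; c=2·atan2(√a, √(1-a))=2.152829802; dist=6371·c=13715.679 ≈ 13715.7 km; running total=13715.7 km
Leg 1 bearing: y=sinΔλ·cosφ2=0.75148484, x=cosφ1·sinφ2-sinφ1·cosφ2·cosΔλ=0.36479358; θ=atan2(y, x)=64.1067° ≈ 64.1°
Leg 2: φ1=0.6555265, φ2=0.8982564, Δφ=0.2427299, Δλ=-2.2175455 rad; a=sin²(Δφ/2)+cosφ1·cosφ2·sin²(Δλ/2)=0.4103773604; c=2·atan2(√a, √(1-a))=1.390577074; dist=6371·c=8859.367 ≈ 8859.4 km; running total=22575.1 km
Leg 2 bearing: y=sinΔλ·cosφ2=-0.49716316, x=cosφ1·sinφ2-sinφ1·cosφ2·cosΔλ=0.84894047; θ=atan2(y, x)=-30.3544° <0 so +360° → 329.6456° ≈ 329.6°
Leg 3: φ1=0.8982564, φ2=-0.6042365, Δφ=-1.5024929, Δλ=-1.0179947 rad; a=sin²(Δφ/2)+cosφ1·cosφ2·sin²(Δλ/2)=0.5876147136; c=2·atan2(√a, √(1-a))=1.746935123; dist=6371·c=11129.724 ≈ 11129.7 km; running total=33704.8 km
Leg 3 bearing: y=sinΔλ·cosφ2=-0.70036539, x=cosφ1·sinφ2-sinφ1·cosφ2·cosΔλ=-0.69194145; θ=atan2(y, x)=-134.6533° <0 so +360° → 225.3467° ≈ 225.3°
Leg 4: φ1=-0.6042365, φ2=0.2554272, Δφ=0.8596637, Δλ=3.1312481 rad; a=sin²(Δφ/2)+cosφ1·cosφ2·sin²(Δλ/2)=0.9698688687; c=2·atan2(√a, √(1-a))=2.792658739; dist=6371·c=17792.029 ≈ 17792.0 km; running total=51496.8 km
Leg 4 bearing: y=sinΔλ·cosφ2=0.01000876, x=cosφ1·sinφ2-sinφ1·cosφ2·cosΔλ=-0.34174963; θ=atan2(y, x)=178.3225° ≈ 178.3°
Leg 5: φ1=0.2554272, φ2=0.7101535, Δφ=0.4547263, Δλ=-3.4037621 rad; a=sin²(Δφ/2)+cosφ1·cosφ2·sin²(Δλ/2)=0.7719351116; c=2·atan2(√a, √(1-a))=2.145838549; dist=6371·c=13671.137 ≈ 13671.1 km; running total=65167.9 km
Leg 5 bearing: y=sinΔλ·cosφ2=0.19652358, x=cosφ1·sinφ2-sinφ1·cosφ2·cosΔλ=0.81583311; θ=atan2(y, x)=13.5438° ≈ 13.5°

Leg 1: dist=13715.7 km, bearing=64.1°
Leg 2: dist=8859.4 km, bearing=329.6°
Leg 3: dist=11129.7 km, bearing=225.3°
Leg 4: dist=17792.0 km, bearing=178.3°
Leg 5: dist=13671.1 km, bearing=13.5°
Total: 65167.9 km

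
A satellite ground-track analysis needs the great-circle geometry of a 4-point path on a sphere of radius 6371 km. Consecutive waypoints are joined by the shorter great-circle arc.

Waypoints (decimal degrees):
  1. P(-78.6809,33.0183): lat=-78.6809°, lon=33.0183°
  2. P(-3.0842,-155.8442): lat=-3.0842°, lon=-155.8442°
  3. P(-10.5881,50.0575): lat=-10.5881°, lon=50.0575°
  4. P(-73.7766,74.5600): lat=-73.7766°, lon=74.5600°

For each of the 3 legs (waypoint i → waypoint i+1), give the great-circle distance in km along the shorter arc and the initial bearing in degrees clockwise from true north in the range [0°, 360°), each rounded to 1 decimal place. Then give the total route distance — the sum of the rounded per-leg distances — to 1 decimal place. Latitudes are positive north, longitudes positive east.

Leg 1: dist=10908.2 km, bearing=171.1°
Leg 2: dist=16770.0 km, bearing=241.7°
Leg 3: dist=7201.6 km, bearing=172.6°
Total: 34879.8 km

Leg 1: φ1=-1.3732408, φ2=-0.0538294, Δφ=1.3194113, Δλ=-3.2962725 rad; a=sin²(Δφ/2)+cosφ1·cosφ2·sin²(Δλ/2)=0.5704459364; c=2·atan2(√a, √(1-a))=1.712158543; dist=6371·c=10908.162 ≈ 10908.2 km; running total=10908.2 km
Leg 1 bearing: y=sinΔλ·cosφ2=0.15384058, x=cosφ1·sinφ2-sinφ1·cosφ2·cosΔλ=-0.97799926; θ=atan2(y, x)=171.0605° ≈ 171.1°
Leg 2: φ1=-0.0538294, φ2=-0.1847972, Δφ=-0.1309678, Δλ=3.5936626 rad; a=sin²(Δφ/2)+cosφ1·cosφ2·sin²(Δλ/2)=0.9365308749; c=2·atan2(√a, √(1-a))=2.632242882; dist=6371·c=16770.019 ≈ 16770.0 km; running total=27678.2 km
Leg 2 bearing: y=sinΔλ·cosφ2=-0.42939083, x=cosφ1·sinφ2-sinφ1·cosφ2·cosΔλ=-0.23105561; θ=atan2(y, x)=-118.2847° <0 so +360° → 241.7153° ≈ 241.7°
Leg 3: φ1=-0.1847972, φ2=-1.2876446, Δφ=-1.1028474, Δλ=0.4276493 rad; a=sin²(Δφ/2)+cosφ1·cosφ2·sin²(Δλ/2)=0.2868376466; c=2·atan2(√a, √(1-a))=1.130370486; dist=6371·c=7201.590 ≈ 7201.6 km; running total=34879.8 km
Leg 3 bearing: y=sinΔλ·cosφ2=0.11586945, x=cosφ1·sinφ2-sinφ1·cosφ2·cosΔλ=-0.89711845; θ=atan2(y, x)=172.6406° ≈ 172.6°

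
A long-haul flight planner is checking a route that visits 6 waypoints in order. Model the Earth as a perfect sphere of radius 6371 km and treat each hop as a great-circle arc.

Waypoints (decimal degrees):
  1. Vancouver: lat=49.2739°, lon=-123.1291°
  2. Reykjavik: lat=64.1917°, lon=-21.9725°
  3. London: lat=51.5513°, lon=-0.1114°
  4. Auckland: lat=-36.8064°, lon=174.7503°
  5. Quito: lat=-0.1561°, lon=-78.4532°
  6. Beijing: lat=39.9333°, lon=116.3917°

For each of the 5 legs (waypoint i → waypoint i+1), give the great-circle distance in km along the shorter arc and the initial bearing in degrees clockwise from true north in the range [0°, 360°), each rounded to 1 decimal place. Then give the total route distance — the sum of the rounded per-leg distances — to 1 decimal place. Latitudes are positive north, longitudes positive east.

Leg 1: φ1=0.8599918, φ2=1.1203565, Δφ=0.2603647, Δλ=1.7655157 rad; a=sin²(Δφ/2)+cosφ1·cosφ2·sin²(Δλ/2)=0.1863568482; c=2·atan2(√a, √(1-a))=0.892732535; dist=6371·c=5687.599 ≈ 5687.6 km; running total=5687.6 km
Leg 1 bearing: y=sinΔλ·cosφ2=0.42713406, x=cosφ1·sinφ2-sinφ1·cosφ2·cosΔλ=0.65120534; θ=atan2(y, x)=33.2614° ≈ 33.3°
Leg 2: φ1=1.1203565, φ2=0.8997399, Δφ=-0.2206166, Δλ=0.3815482 rad; a=sin²(Δφ/2)+cosφ1·cosφ2·sin²(Δλ/2)=0.0218522592; c=2·atan2(√a, √(1-a))=0.296737692; dist=6371·c=1890.516 ≈ 1890.5 km; running total=7578.1 km
Leg 2 bearing: y=sinΔλ·cosφ2=0.23153715, x=cosφ1·sinφ2-sinφ1·cosφ2·cosΔλ=-0.17857632; θ=atan2(y, x)=127.6417° ≈ 127.6°
Leg 3: φ1=0.8997399, φ2=-0.6423929, Δφ=-1.5421328, Δλ=3.0519124 rad; a=sin²(Δφ/2)+cosφ1·cosφ2·sin²(Δλ/2)=0.9825339456; c=2·atan2(√a, √(1-a))=2.876498707; dist=6371·c=18326.173 ≈ 18326.2 km; running total=25904.3 km
Leg 3 bearing: y=sinΔλ·cosφ2=0.07170758, x=cosφ1·sinφ2-sinφ1·cosφ2·cosΔλ=0.25199601; θ=atan2(y, x)=15.8841° ≈ 15.9°
Leg 4: φ1=-0.6423929, φ2=-0.0027245, Δφ=0.6396684, Δλ=-4.4192348 rad; a=sin²(Δφ/2)+cosφ1·cosφ2·sin²(Δλ/2)=0.6148687738; c=2·atan2(√a, √(1-a))=1.802604336; dist=6371·c=11484.392 ≈ 11484.4 km; running total=37388.7 km
Leg 4 bearing: y=sinΔλ·cosφ2=0.95733360, x=cosφ1·sinφ2-sinφ1·cosφ2·cosΔλ=-0.17530841; θ=atan2(y, x)=100.3771° ≈ 100.4°
Leg 5: φ1=-0.0027245, φ2=0.6969676, Δφ=0.6996920, Δλ=3.4006850 rad; a=sin²(Δφ/2)+cosφ1·cosφ2·sin²(Δλ/2)=0.8714724939; c=2·atan2(√a, √(1-a))=2.408255765; dist=6371·c=15342.997 ≈ 15343.0 km; running total=52731.7 km
Leg 5 bearing: y=sinΔλ·cosφ2=-0.19645472, x=cosφ1·sinφ2-sinφ1·cosφ2·cosΔλ=0.63987365; θ=atan2(y, x)=-17.0676° <0 so +360° → 342.9324° ≈ 342.9°

Leg 1: dist=5687.6 km, bearing=33.3°
Leg 2: dist=1890.5 km, bearing=127.6°
Leg 3: dist=18326.2 km, bearing=15.9°
Leg 4: dist=11484.4 km, bearing=100.4°
Leg 5: dist=15343.0 km, bearing=342.9°
Total: 52731.7 km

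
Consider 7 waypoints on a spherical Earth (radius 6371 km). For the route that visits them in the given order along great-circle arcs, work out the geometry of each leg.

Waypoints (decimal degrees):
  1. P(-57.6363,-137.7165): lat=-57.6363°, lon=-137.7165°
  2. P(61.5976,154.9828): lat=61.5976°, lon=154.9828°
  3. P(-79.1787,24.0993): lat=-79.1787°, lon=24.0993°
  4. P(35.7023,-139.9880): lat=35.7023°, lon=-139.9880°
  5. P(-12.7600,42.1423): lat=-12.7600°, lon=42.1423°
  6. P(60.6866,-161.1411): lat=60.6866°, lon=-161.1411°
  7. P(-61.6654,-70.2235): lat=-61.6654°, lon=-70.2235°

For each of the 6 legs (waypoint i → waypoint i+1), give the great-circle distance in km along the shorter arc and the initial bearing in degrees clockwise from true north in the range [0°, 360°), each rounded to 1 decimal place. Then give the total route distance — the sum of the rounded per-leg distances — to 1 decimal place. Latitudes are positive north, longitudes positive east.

Leg 1: φ1=-1.0059432, φ2=1.0750809, Δφ=2.0810241, Δλ=5.1085665 rad; a=sin²(Δφ/2)+cosφ1·cosφ2·sin²(Δλ/2)=0.8223689779; c=2·atan2(√a, √(1-a))=2.271476752; dist=6371·c=14471.578 ≈ 14471.6 km; running total=14471.6 km
Leg 1 bearing: y=sinΔλ·cosφ2=-0.43881768, x=cosφ1·sinφ2-sinφ1·cosφ2·cosΔλ=0.62590096; θ=atan2(y, x)=-35.0342° <0 so +360° → 324.9658° ≈ 325.0°
Leg 2: φ1=1.0750809, φ2=-1.3819290, Δφ=-2.4570099, Δλ=-2.2843480 rad; a=sin²(Δφ/2)+cosφ1·cosφ2·sin²(Δλ/2)=0.9612189995; c=2·atan2(√a, √(1-a))=2.745143629; dist=6371·c=17489.310 ≈ 17489.3 km; running total=31960.9 km
Leg 2 bearing: y=sinΔλ·cosφ2=-0.14194422, x=cosφ1·sinφ2-sinφ1·cosφ2·cosΔλ=-0.35910998; θ=atan2(y, x)=-158.4328° <0 so +360° → 201.5672° ≈ 201.6°
Leg 3: φ1=-1.3819290, φ2=0.6231227, Δφ=2.0050517, Δλ=-2.8638636 rad; a=sin²(Δφ/2)+cosφ1·cosφ2·sin²(Δλ/2)=0.8599078025; c=2·atan2(√a, √(1-a))=2.374332974; dist=6371·c=15126.875 ≈ 15126.9 km; running total=47087.8 km
Leg 3 bearing: y=sinΔλ·cosφ2=-0.22264446, x=cosφ1·sinφ2-sinφ1·cosφ2·cosΔλ=-0.65749140; θ=atan2(y, x)=-161.2925° <0 so +360° → 198.7075° ≈ 198.7°
Leg 4: φ1=0.6231227, φ2=-0.2227040, Δφ=-0.8458267, Δλ=3.1787734 rad; a=sin²(Δφ/2)+cosφ1·cosφ2·sin²(Δλ/2)=0.9601752501; c=2·atan2(√a, √(1-a))=2.739772072; dist=6371·c=17455.088 ≈ 17455.1 km; running total=64542.9 km
Leg 4 bearing: y=sinΔλ·cosφ2=-0.03625417, x=cosφ1·sinφ2-sinφ1·cosφ2·cosΔλ=0.38941057; θ=atan2(y, x)=-5.3189° <0 so +360° → 354.6811° ≈ 354.7°
Leg 5: φ1=-0.2227040, φ2=1.0591810, Δφ=1.2818850, Δλ=-3.5479646 rad; a=sin²(Δφ/2)+cosφ1·cosφ2·sin²(Δλ/2)=0.8155976491; c=2·atan2(√a, √(1-a))=2.253889653; dist=6371·c=14359.531 ≈ 14359.5 km; running total=78902.4 km
Leg 5 bearing: y=sinΔλ·cosφ2=0.19352341, x=cosφ1·sinφ2-sinφ1·cosφ2·cosΔλ=0.75109333; θ=atan2(y, x)=14.4483° ≈ 14.4°
Leg 6: φ1=1.0591810, φ2=-1.0762643, Δφ=-2.1354452, Δλ=1.5868115 rad; a=sin²(Δφ/2)+cosφ1·cosφ2·sin²(Δλ/2)=0.8856039561; c=2·atan2(√a, √(1-a))=2.451532796; dist=6371·c=15618.715 ≈ 15618.7 km; running total=94521.1 km
Leg 6 bearing: y=sinΔλ·cosφ2=0.47455896, x=cosφ1·sinφ2-sinφ1·cosφ2·cosΔλ=-0.42430195; θ=atan2(y, x)=131.7998° ≈ 131.8°

Leg 1: dist=14471.6 km, bearing=325.0°
Leg 2: dist=17489.3 km, bearing=201.6°
Leg 3: dist=15126.9 km, bearing=198.7°
Leg 4: dist=17455.1 km, bearing=354.7°
Leg 5: dist=14359.5 km, bearing=14.4°
Leg 6: dist=15618.7 km, bearing=131.8°
Total: 94521.1 km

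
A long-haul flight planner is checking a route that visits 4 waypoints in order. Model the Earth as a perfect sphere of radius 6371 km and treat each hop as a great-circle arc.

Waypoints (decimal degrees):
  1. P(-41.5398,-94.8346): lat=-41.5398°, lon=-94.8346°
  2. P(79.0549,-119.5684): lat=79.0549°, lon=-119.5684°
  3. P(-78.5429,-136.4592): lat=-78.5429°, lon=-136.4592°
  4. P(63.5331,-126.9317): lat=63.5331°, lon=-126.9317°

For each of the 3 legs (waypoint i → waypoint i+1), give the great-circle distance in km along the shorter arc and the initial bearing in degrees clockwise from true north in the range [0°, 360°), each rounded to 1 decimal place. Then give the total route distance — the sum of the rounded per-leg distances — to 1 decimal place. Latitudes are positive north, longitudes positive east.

Leg 1: φ1=-0.7250063, φ2=1.3797683, Δφ=2.1047746, Δλ=-0.4316862 rad; a=sin²(Δφ/2)+cosφ1·cosφ2·sin²(Δλ/2)=0.7609996290; c=2·atan2(√a, √(1-a))=2.119989545; dist=6371·c=13506.453 ≈ 13506.5 km; running total=13506.5 km
Leg 1 bearing: y=sinΔλ·cosφ2=-0.07944147, x=cosφ1·sinφ2-sinφ1·cosφ2·cosΔλ=0.84923838; θ=atan2(y, x)=-5.3441° <0 so +360° → 354.6559° ≈ 354.7°
Leg 2: φ1=1.3797683, φ2=-1.3708322, Δφ=-2.7506005, Δλ=-0.2948001 rad; a=sin²(Δφ/2)+cosφ1·cosφ2·sin²(Δλ/2)=0.9630791940; c=2·atan2(√a, √(1-a))=2.754891977; dist=6371·c=17551.417 ≈ 17551.4 km; running total=31057.9 km
Leg 2 bearing: y=sinΔλ·cosφ2=-0.05771287, x=cosφ1·sinφ2-sinφ1·cosφ2·cosΔλ=-0.37269272; θ=atan2(y, x)=-171.1974° <0 so +360° → 188.8026° ≈ 188.8°
Leg 3: φ1=-1.3708322, φ2=1.1088618, Δφ=2.4796940, Δλ=0.1662862 rad; a=sin²(Δφ/2)+cosφ1·cosφ2·sin²(Δλ/2)=0.8950239138; c=2·atan2(√a, √(1-a))=2.481683337; dist=6371·c=15810.805 ≈ 15810.8 km; running total=46868.7 km
Leg 3 bearing: y=sinΔλ·cosφ2=0.07376951, x=cosφ1·sinφ2-sinφ1·cosφ2·cosΔλ=0.60859058; θ=atan2(y, x)=6.9113° ≈ 6.9°

Leg 1: dist=13506.5 km, bearing=354.7°
Leg 2: dist=17551.4 km, bearing=188.8°
Leg 3: dist=15810.8 km, bearing=6.9°
Total: 46868.7 km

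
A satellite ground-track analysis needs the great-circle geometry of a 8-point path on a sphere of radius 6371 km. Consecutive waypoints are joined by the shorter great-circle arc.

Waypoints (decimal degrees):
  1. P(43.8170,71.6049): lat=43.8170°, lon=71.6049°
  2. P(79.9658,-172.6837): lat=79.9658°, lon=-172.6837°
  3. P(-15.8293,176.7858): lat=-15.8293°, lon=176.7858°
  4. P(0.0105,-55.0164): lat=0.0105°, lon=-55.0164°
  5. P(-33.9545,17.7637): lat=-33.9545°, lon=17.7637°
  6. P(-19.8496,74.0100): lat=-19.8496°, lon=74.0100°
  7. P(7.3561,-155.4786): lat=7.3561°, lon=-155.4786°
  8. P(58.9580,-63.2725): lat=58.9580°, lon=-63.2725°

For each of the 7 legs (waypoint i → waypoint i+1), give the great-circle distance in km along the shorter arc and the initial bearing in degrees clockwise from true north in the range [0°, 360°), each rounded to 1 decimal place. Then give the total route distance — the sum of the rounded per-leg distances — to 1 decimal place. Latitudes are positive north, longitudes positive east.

Leg 1: dist=5688.1 km, bearing=11.6°
Leg 2: dist=10670.0 km, bearing=190.2°
Leg 3: dist=14067.4 km, bearing=102.1°
Leg 4: dist=8427.6 km, bearing=125.2°
Leg 5: dist=5721.4 km, bearing=89.2°
Leg 6: dist=14511.0 km, bearing=97.4°
Leg 7: dist=9433.3 km, bearing=31.2°
Total: 68518.8 km

Leg 1: φ1=0.7647509, φ2=1.3956665, Δφ=0.6309156, Δλ=-4.2636404 rad; a=sin²(Δφ/2)+cosφ1·cosφ2·sin²(Δλ/2)=0.1863877830; c=2·atan2(√a, √(1-a))=0.892811976; dist=6371·c=5688.105 ≈ 5688.1 km; running total=5688.1 km
Leg 1 bearing: y=sinΔλ·cosφ2=0.15698500, x=cosφ1·sinφ2-sinφ1·cosφ2·cosΔλ=0.76285334; θ=atan2(y, x)=11.6284° ≈ 11.6°
Leg 2: φ1=1.3956665, φ2=-0.2762734, Δφ=-1.6719399, Δλ=6.0993934 rad; a=sin²(Δφ/2)+cosφ1·cosφ2·sin²(Δλ/2)=0.5518972283; c=2·atan2(√a, √(1-a))=1.674778061; dist=6371·c=10670.011 ≈ 10670.0 km; running total=16358.1 km
Leg 2 bearing: y=sinΔλ·cosφ2=-0.17582844, x=cosφ1·sinφ2-sinφ1·cosφ2·cosΔλ=-0.97893364; θ=atan2(y, x)=-169.8175° <0 so +360° → 190.1825° ≈ 190.2°
Leg 3: φ1=-0.2762734, φ2=0.0001833, Δφ=0.2764567, Δλ=-4.0457116 rad; a=sin²(Δφ/2)+cosφ1·cosφ2·sin²(Δλ/2)=0.7974892241; c=2·atan2(√a, √(1-a))=2.208035161; dist=6371·c=14067.392 ≈ 14067.4 km; running total=30425.5 km
Leg 3 bearing: y=sinΔλ·cosφ2=0.78588062, x=cosφ1·sinφ2-sinφ1·cosφ2·cosΔλ=-0.16850012; θ=atan2(y, x)=102.1015° ≈ 102.1°
Leg 4: φ1=0.0001833, φ2=-0.5926178, Δφ=-0.5928011, Δλ=1.2702524 rad; a=sin²(Δφ/2)+cosφ1·cosφ2·sin²(Δλ/2)=0.3772714212; c=2·atan2(√a, √(1-a))=1.322805078; dist=6371·c=8427.591 ≈ 8427.6 km; running total=38853.1 km
Leg 4 bearing: y=sinΔλ·cosφ2=0.79230037, x=cosφ1·sinφ2-sinφ1·cosφ2·cosΔλ=-0.55857936; θ=atan2(y, x)=125.1842° ≈ 125.2°
Leg 5: φ1=-0.5926178, φ2=-0.3464409, Δφ=0.2461769, Δλ=0.9816831 rad; a=sin²(Δφ/2)+cosφ1·cosφ2·sin²(Δλ/2)=0.1884254177; c=2·atan2(√a, √(1-a))=0.898033517; dist=6371·c=5721.372 ≈ 5721.4 km; running total=44574.5 km
Leg 5 bearing: y=sinΔλ·cosφ2=0.78203591, x=cosφ1·sinφ2-sinφ1·cosφ2·cosΔλ=0.01024487; θ=atan2(y, x)=89.2495° ≈ 89.2°
Leg 6: φ1=-0.3464409, φ2=0.1283882, Δφ=0.4748290, Δλ=-4.0053317 rad; a=sin²(Δφ/2)+cosφ1·cosφ2·sin²(Δλ/2)=0.8247253948; c=2·atan2(√a, √(1-a))=2.277658279; dist=6371·c=14510.961 ≈ 14511.0 km; running total=59085.5 km
Leg 6 bearing: y=sinΔλ·cosφ2=0.75401932, x=cosφ1·sinφ2-sinφ1·cosφ2·cosΔλ=-0.09832876; θ=atan2(y, x)=97.4298° ≈ 97.4°
Leg 7: φ1=0.1283882, φ2=1.0290112, Δφ=0.9006231, Δλ=1.6093000 rad; a=sin²(Δφ/2)+cosφ1·cosφ2·sin²(Δλ/2)=0.4549935504; c=2·atan2(√a, √(1-a))=1.480661430; dist=6371·c=9433.294 ≈ 9433.3 km; running total=68518.8 km
Leg 7 bearing: y=sinΔλ·cosφ2=0.51528407, x=cosφ1·sinφ2-sinφ1·cosφ2·cosΔλ=0.85227930; θ=atan2(y, x)=31.1570° ≈ 31.2°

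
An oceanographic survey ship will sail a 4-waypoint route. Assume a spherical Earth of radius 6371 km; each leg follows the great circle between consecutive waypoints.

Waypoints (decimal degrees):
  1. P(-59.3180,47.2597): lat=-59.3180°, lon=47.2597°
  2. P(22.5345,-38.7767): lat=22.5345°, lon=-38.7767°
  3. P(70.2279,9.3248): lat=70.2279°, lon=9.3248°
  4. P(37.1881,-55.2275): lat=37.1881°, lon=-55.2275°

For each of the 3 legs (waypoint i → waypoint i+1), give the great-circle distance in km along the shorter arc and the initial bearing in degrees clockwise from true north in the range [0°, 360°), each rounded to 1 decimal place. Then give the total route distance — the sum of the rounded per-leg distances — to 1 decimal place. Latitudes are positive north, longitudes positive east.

Leg 1: dist=11928.8 km, bearing=285.2°
Leg 2: dist=6148.9 km, bearing=17.8°
Leg 3: dist=5203.5 km, bearing=260.7°
Total: 23281.2 km

Leg 1: φ1=-1.0352944, φ2=0.3933012, Δφ=1.4285956, Δλ=-1.5016185 rad; a=sin²(Δφ/2)+cosφ1·cosφ2·sin²(Δλ/2)=0.6485062634; c=2·atan2(√a, √(1-a))=1.872358793; dist=6371·c=11928.798 ≈ 11928.8 km; running total=11928.8 km
Leg 1 bearing: y=sinΔλ·cosφ2=-0.92143972, x=cosφ1·sinφ2-sinφ1·cosφ2·cosΔλ=0.25046437; θ=atan2(y, x)=-74.7934° <0 so +360° → 285.2066° ≈ 285.2°
Leg 2: φ1=0.3933012, φ2=1.2257081, Δφ=0.8324069, Δλ=0.8395296 rad; a=sin²(Δφ/2)+cosφ1·cosφ2·sin²(Δλ/2)=0.2153473322; c=2·atan2(√a, √(1-a))=0.965135680; dist=6371·c=6148.879 ≈ 6148.9 km; running total=18077.7 km
Leg 2 bearing: y=sinΔλ·cosφ2=0.25179142, x=cosφ1·sinφ2-sinφ1·cosφ2·cosΔλ=0.78261901; θ=atan2(y, x)=17.8345° ≈ 17.8°
Leg 3: φ1=1.2257081, φ2=0.6490548, Δφ=-0.5766533, Δλ=-1.1266502 rad; a=sin²(Δφ/2)+cosφ1·cosφ2·sin²(Δλ/2)=0.1577014843; c=2·atan2(√a, √(1-a))=0.816745600; dist=6371·c=5203.486 ≈ 5203.5 km; running total=23281.2 km
Leg 3 bearing: y=sinΔλ·cosφ2=-0.71936227, x=cosφ1·sinφ2-sinφ1·cosφ2·cosΔλ=-0.11766404; θ=atan2(y, x)=-99.2894° <0 so +360° → 260.7106° ≈ 260.7°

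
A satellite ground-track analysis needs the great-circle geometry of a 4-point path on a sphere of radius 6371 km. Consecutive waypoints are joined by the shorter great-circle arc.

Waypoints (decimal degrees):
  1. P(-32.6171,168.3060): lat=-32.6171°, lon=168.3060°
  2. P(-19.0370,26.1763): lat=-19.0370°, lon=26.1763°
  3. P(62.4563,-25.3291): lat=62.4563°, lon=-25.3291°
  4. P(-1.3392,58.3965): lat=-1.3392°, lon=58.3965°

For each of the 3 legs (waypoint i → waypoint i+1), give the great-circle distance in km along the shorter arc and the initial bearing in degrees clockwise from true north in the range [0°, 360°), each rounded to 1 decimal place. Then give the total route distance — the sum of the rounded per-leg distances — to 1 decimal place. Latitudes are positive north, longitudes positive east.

Leg 1: dist=13000.8 km, bearing=220.6°
Leg 2: dist=10116.6 km, bearing=338.8°
Leg 3: dist=9817.6 km, bearing=96.2°
Total: 32935.0 km

Leg 1: φ1=-0.5692758, φ2=-0.3322583, Δφ=0.2370175, Δλ=-2.4806312 rad; a=sin²(Δφ/2)+cosφ1·cosφ2·sin²(Δλ/2)=0.7263622175; c=2·atan2(√a, √(1-a))=2.040614801; dist=6371·c=13000.757 ≈ 13000.8 km; running total=13000.8 km
Leg 1 bearing: y=sinΔλ·cosφ2=-0.58030206, x=cosφ1·sinφ2-sinφ1·cosφ2·cosΔλ=-0.67697128; θ=atan2(y, x)=-139.3967° <0 so +360° → 220.6033° ≈ 220.6°
Leg 2: φ1=-0.3322583, φ2=1.0900681, Δφ=1.4223264, Δλ=-0.8989388 rad; a=sin²(Δφ/2)+cosφ1·cosφ2·sin²(Δλ/2)=0.5085594574; c=2·atan2(√a, √(1-a))=1.587916078; dist=6371·c=10116.613 ≈ 10116.6 km; running total=23117.4 km
Leg 2 bearing: y=sinΔλ·cosφ2=-0.36192471, x=cosφ1·sinφ2-sinφ1·cosφ2·cosΔλ=0.93205013; θ=atan2(y, x)=-21.2217° <0 so +360° → 338.7783° ≈ 338.8°
Leg 3: φ1=1.0900681, φ2=-0.0233734, Δφ=-1.1134415, Δλ=1.4612874 rad; a=sin²(Δφ/2)+cosφ1·cosφ2·sin²(Δλ/2)=0.4850988317; c=2·atan2(√a, √(1-a))=1.540989577; dist=6371·c=9817.645 ≈ 9817.6 km; running total=32935.0 km
Leg 3 bearing: y=sinΔλ·cosφ2=0.99373838, x=cosφ1·sinφ2-sinφ1·cosφ2·cosΔλ=-0.10768408; θ=atan2(y, x)=96.1846° ≈ 96.2°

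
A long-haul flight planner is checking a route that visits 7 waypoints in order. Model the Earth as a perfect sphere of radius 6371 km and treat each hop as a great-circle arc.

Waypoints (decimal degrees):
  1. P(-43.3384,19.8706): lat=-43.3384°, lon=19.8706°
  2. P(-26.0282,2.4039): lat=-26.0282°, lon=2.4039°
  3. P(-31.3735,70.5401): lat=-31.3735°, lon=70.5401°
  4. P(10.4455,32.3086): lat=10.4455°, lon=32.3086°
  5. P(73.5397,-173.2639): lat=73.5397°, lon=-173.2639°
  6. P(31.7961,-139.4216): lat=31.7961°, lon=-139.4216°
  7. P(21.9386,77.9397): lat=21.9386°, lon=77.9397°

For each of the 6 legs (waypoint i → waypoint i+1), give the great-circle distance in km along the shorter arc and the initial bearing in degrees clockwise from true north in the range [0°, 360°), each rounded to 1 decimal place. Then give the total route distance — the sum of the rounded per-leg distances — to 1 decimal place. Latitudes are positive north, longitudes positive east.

Leg 1: φ1=-0.7563978, φ2=-0.4542778, Δφ=0.3021200, Δλ=-0.3048514 rad; a=sin²(Δφ/2)+cosφ1·cosφ2·sin²(Δλ/2)=0.0377131072; c=2·atan2(√a, √(1-a))=0.390880920; dist=6371·c=2490.302 ≈ 2490.3 km; running total=2490.3 km
Leg 1 bearing: y=sinΔλ·cosφ2=-0.26970955, x=cosφ1·sinφ2-sinφ1·cosφ2·cosΔλ=0.26910978; θ=atan2(y, x)=-45.0638° <0 so +360° → 314.9362° ≈ 314.9°
Leg 2: φ1=-0.4542778, φ2=-0.5475709, Δφ=-0.0932931, Δλ=1.1892010 rad; a=sin²(Δφ/2)+cosφ1·cosφ2·sin²(Δλ/2)=0.2429206615; c=2·atan2(√a, √(1-a))=1.030769878; dist=6371·c=6567.035 ≈ 6567.0 km; running total=9057.3 km
Leg 2 bearing: y=sinΔλ·cosφ2=0.79237992, x=cosφ1·sinφ2-sinφ1·cosφ2·cosΔλ=-0.32829091; θ=atan2(y, x)=112.5047° ≈ 112.5°
Leg 3: φ1=-0.5475709, φ2=0.1823084, Δφ=0.7298792, Δλ=-0.6672656 rad; a=sin²(Δφ/2)+cosφ1·cosφ2·sin²(Δλ/2)=0.2174171443; c=2·atan2(√a, √(1-a))=0.970162219; dist=6371·c=6180.903 ≈ 6180.9 km; running total=15238.2 km
Leg 3 bearing: y=sinΔλ·cosφ2=-0.60858481, x=cosφ1·sinφ2-sinφ1·cosφ2·cosΔλ=0.55696701; θ=atan2(y, x)=-47.5358° <0 so +360° → 312.4642° ≈ 312.5°
Leg 4: φ1=0.1823084, φ2=1.2835099, Δφ=1.1012015, Δλ=-3.5879170 rad; a=sin²(Δφ/2)+cosφ1·cosφ2·sin²(Δλ/2)=0.5387441200; c=2·atan2(√a, √(1-a))=1.648362322; dist=6371·c=10501.716 ≈ 10501.7 km; running total=25739.9 km
Leg 4 bearing: y=sinΔλ·cosφ2=0.12230923, x=cosφ1·sinφ2-sinφ1·cosφ2·cosΔλ=0.98946249; θ=atan2(y, x)=7.0467° ≈ 7.0°
Leg 5: φ1=1.2835099, φ2=0.5549466, Δφ=-0.7285633, Δλ=0.5906596 rad; a=sin²(Δφ/2)+cosφ1·cosφ2·sin²(Δλ/2)=0.1473354451; c=2·atan2(√a, √(1-a))=0.787909021; dist=6371·c=5019.768 ≈ 5019.8 km; running total=30759.7 km
Leg 5 bearing: y=sinΔλ·cosφ2=0.47333283, x=cosφ1·sinφ2-sinφ1·cosφ2·cosΔλ=-0.52769961; θ=atan2(y, x)=138.1087° ≈ 138.1°
Leg 6: φ1=0.5549466, φ2=0.3829008, Δφ=-0.1720458, Δλ=3.7936704 rad; a=sin²(Δφ/2)+cosφ1·cosφ2·sin²(Δλ/2)=0.7148843514; c=2·atan2(√a, √(1-a))=2.015032928; dist=6371·c=12837.775 ≈ 12837.8 km; running total=43597.5 km
Leg 6 bearing: y=sinΔλ·cosφ2=-0.56289472, x=cosφ1·sinφ2-sinφ1·cosφ2·cosΔλ=0.70600878; θ=atan2(y, x)=-38.5651° <0 so +360° → 321.4349° ≈ 321.4°

Leg 1: dist=2490.3 km, bearing=314.9°
Leg 2: dist=6567.0 km, bearing=112.5°
Leg 3: dist=6180.9 km, bearing=312.5°
Leg 4: dist=10501.7 km, bearing=7.0°
Leg 5: dist=5019.8 km, bearing=138.1°
Leg 6: dist=12837.8 km, bearing=321.4°
Total: 43597.5 km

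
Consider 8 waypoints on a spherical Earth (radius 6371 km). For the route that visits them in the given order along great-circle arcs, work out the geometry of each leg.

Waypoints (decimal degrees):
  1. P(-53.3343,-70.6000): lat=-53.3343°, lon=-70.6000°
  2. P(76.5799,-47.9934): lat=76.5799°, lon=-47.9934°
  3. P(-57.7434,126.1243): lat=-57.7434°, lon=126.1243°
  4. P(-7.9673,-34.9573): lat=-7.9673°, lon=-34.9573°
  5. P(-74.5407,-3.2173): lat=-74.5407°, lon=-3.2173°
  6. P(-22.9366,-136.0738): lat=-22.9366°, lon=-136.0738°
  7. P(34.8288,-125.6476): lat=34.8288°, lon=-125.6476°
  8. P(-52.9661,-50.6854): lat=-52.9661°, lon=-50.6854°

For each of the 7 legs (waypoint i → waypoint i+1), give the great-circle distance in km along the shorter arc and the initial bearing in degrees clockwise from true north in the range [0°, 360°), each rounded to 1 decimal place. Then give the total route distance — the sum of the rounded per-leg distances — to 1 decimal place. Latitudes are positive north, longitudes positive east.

Leg 1: φ1=-0.9308591, φ2=1.3365714, Δφ=2.2674305, Δλ=0.3945596 rad; a=sin²(Δφ/2)+cosφ1·cosφ2·sin²(Δλ/2)=0.8261441219; c=2·atan2(√a, √(1-a))=2.281395763; dist=6371·c=14534.772 ≈ 14534.8 km; running total=14534.8 km
Leg 1 bearing: y=sinΔλ·cosφ2=0.08921546, x=cosφ1·sinφ2-sinφ1·cosφ2·cosΔλ=0.75270223; θ=atan2(y, x)=6.7596° ≈ 6.8°
Leg 2: φ1=1.3365714, φ2=-1.0078125, Δφ=-2.3443838, Δλ=3.0389272 rad; a=sin²(Δφ/2)+cosφ1·cosφ2·sin²(Δλ/2)=0.9728957712; c=2·atan2(√a, √(1-a))=2.810819551; dist=6371·c=17907.731 ≈ 17907.7 km; running total=32442.5 km
Leg 2 bearing: y=sinΔλ·cosφ2=0.05469760, x=cosφ1·sinφ2-sinφ1·cosφ2·cosΔλ=0.32013518; θ=atan2(y, x)=9.6958° ≈ 9.7°
Leg 3: φ1=-1.0078125, φ2=-0.1390556, Δφ=0.8687568, Δλ=-2.8114043 rad; a=sin²(Δφ/2)+cosφ1·cosφ2·sin²(Δλ/2)=0.6913960027; c=2·atan2(√a, √(1-a))=1.963612930; dist=6371·c=12510.178 ≈ 12510.2 km; running total=44952.7 km
Leg 3 bearing: y=sinΔλ·cosφ2=-0.32109163, x=cosφ1·sinφ2-sinφ1·cosφ2·cosΔλ=-0.86623925; θ=atan2(y, x)=-159.6616° <0 so +360° → 200.3384° ≈ 200.3°
Leg 4: φ1=-0.1390556, φ2=-1.3009806, Δφ=-1.1619250, Δλ=0.5539675 rad; a=sin²(Δφ/2)+cosφ1·cosφ2·sin²(Δλ/2)=0.3209529910; c=2·atan2(√a, √(1-a))=1.204570588; dist=6371·c=7674.319 ≈ 7674.3 km; running total=52627.0 km
Leg 4 bearing: y=sinΔλ·cosφ2=0.14022476, x=cosφ1·sinφ2-sinφ1·cosφ2·cosΔλ=-0.92309571; θ=atan2(y, x)=171.3624° ≈ 171.4°
Leg 5: φ1=-1.3009806, φ2=-0.4003192, Δφ=0.9006615, Δλ=-2.3187834 rad; a=sin²(Δφ/2)+cosφ1·cosφ2·sin²(Δλ/2)=0.3956768360; c=2·atan2(√a, √(1-a))=1.360605707; dist=6371·c=8668.419 ≈ 8668.4 km; running total=61295.4 km
Leg 5 bearing: y=sinΔλ·cosφ2=-0.67510136, x=cosφ1·sinφ2-sinφ1·cosφ2·cosΔλ=-0.70760502; θ=atan2(y, x)=-136.3466° <0 so +360° → 223.6534° ≈ 223.7°
Leg 6: φ1=-0.4003192, φ2=0.6078772, Δφ=1.0081964, Δλ=0.1819715 rad; a=sin²(Δφ/2)+cosφ1·cosφ2·sin²(Δλ/2)=0.2395473223; c=2·atan2(√a, √(1-a))=1.022885105; dist=6371·c=6516.801 ≈ 6516.8 km; running total=67812.2 km
Leg 6 bearing: y=sinΔλ·cosφ2=0.14855053, x=cosφ1·sinφ2-sinφ1·cosφ2·cosΔλ=0.84058929; θ=atan2(y, x)=10.0219° ≈ 10.0°
Leg 7: φ1=0.6078772, φ2=-0.9244328, Δφ=-1.5323101, Δλ=1.3083372 rad; a=sin²(Δφ/2)+cosφ1·cosφ2·sin²(Δλ/2)=0.6638221938; c=2·atan2(√a, √(1-a))=1.904605584; dist=6371·c=12134.242 ≈ 12134.2 km; running total=79946.4 km
Leg 7 bearing: y=sinΔλ·cosφ2=0.58166203, x=cosφ1·sinφ2-sinφ1·cosφ2·cosΔλ=-0.74452565; θ=atan2(y, x)=142.0012° ≈ 142.0°

Leg 1: dist=14534.8 km, bearing=6.8°
Leg 2: dist=17907.7 km, bearing=9.7°
Leg 3: dist=12510.2 km, bearing=200.3°
Leg 4: dist=7674.3 km, bearing=171.4°
Leg 5: dist=8668.4 km, bearing=223.7°
Leg 6: dist=6516.8 km, bearing=10.0°
Leg 7: dist=12134.2 km, bearing=142.0°
Total: 79946.4 km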